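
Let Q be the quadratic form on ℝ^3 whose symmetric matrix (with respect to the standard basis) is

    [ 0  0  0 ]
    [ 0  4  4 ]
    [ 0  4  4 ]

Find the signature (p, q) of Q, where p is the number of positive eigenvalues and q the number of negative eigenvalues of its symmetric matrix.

(1, 0)

Applying the same elementary operations to the rows and columns of A produces a congruent diagonal matrix with entries 0, 4, 0.
That gives 1 positive, 2 zero pivots.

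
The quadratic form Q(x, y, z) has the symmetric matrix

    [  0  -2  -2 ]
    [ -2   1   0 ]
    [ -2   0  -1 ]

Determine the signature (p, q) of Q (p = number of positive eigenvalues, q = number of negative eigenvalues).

(1, 1)

By Sylvester's law of inertia any congruent diagonalization of A has 1 positive, 1 negative and 1 zero entries.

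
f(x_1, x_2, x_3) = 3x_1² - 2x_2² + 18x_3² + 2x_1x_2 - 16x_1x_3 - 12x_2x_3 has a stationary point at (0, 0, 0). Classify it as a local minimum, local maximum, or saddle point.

saddle point

The Hessian at the origin is H = [[6, 2, -16], [2, -4, -12], [-16, -12, 36]].
An LDLᵀ factorisation of H has diagonal entries 6, -14/3, 20/7.
That gives 2 positive, 1 negative pivots.
H is indefinite, so the origin is a saddle point.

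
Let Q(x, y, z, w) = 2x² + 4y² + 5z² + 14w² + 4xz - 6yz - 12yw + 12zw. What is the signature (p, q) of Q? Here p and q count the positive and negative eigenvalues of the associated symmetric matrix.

Write A = [[2, 0, 2, 0], [0, 4, -3, -6], [2, -3, 5, 6], [0, -6, 6, 14]].
Symmetric row and column elimination reduces A to a congruent diagonal form with pivots 2, 4, 3/4, 2.
That gives 4 positive pivots.

(4, 0)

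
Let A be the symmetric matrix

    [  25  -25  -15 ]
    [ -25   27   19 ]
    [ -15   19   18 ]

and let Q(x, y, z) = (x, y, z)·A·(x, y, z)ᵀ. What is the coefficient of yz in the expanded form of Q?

The coefficient of yz is A[2,3] + A[3,2] = 2·19 = 38.

38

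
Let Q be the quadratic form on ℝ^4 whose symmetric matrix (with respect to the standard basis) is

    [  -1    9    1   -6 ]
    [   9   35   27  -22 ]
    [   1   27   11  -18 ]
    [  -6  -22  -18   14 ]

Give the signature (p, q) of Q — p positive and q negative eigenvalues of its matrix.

Applying the same elementary operations to the rows and columns of A produces a congruent diagonal matrix with entries -1, 116, 24/29, 0.
That gives 2 positive, 1 negative, 1 zero pivots.

(2, 1)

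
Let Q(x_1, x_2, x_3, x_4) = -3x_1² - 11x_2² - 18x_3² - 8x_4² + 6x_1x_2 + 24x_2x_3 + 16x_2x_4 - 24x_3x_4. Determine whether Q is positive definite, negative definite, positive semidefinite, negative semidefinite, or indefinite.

The symmetric matrix is A = [[-3, 3, 0, 0], [3, -11, 12, 8], [0, 12, -18, -12], [0, 8, -12, -8]].
Row-reducing A symmetrically gives the diagonal entries -3, -8, 0, 0.
Counting signs: 2 negative, 2 zero.
Hence Q is negative semidefinite.

negative semidefinite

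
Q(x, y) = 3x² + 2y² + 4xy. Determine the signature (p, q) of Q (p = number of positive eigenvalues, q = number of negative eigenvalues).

The associated matrix is A = [[3, 2], [2, 2]].
Congruent diagonalization of A (simultaneous row and column reduction) yields pivots 3, 2/3.
Counting signs: 2 positive.

(2, 0)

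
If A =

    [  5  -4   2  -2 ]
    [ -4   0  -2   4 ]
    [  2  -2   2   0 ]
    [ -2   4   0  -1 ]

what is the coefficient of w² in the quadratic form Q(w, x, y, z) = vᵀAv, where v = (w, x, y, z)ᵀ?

5

The coefficient of w² is the diagonal entry A[1,1] = 5.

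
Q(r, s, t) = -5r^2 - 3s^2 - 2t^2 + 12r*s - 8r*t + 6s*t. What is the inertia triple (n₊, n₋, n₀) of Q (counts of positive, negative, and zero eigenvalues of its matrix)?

The associated matrix is A = [[-5, 6, -4], [6, -3, 3], [-4, 3, -2]].
Row-reducing A symmetrically gives the diagonal entries -5, 21/5, 3/7.
That gives 2 positive, 1 negative pivots.

(2, 1, 0)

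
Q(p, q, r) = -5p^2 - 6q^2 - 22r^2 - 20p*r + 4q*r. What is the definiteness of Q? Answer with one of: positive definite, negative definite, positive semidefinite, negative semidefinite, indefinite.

negative definite

The associated matrix is A = [[-5, 0, -10], [0, -6, 2], [-10, 2, -22]].
Congruent diagonalization of A (simultaneous row and column reduction) yields pivots -5, -6, -4/3.
Counting signs: 3 negative.
Hence Q is negative definite.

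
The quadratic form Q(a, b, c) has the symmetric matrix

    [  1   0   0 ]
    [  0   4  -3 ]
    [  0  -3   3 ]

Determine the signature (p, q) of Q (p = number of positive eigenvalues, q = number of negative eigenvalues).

(3, 0)

Symmetric row and column elimination reduces A to a congruent diagonal form with pivots 1, 4, 3/4.
That gives 3 positive pivots.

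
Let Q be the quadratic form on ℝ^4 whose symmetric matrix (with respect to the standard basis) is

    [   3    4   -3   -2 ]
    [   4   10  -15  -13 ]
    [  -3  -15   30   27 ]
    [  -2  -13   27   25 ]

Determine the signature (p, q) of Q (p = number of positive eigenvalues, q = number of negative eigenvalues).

Symmetric row and column elimination reduces A to a congruent diagonal form with pivots 3, 14/3, 15/14, 2/5.
Counting signs: 4 positive.

(4, 0)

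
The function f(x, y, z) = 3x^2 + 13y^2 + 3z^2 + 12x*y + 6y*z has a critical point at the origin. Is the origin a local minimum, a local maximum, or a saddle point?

The Hessian at the origin is H = [[6, 12, 0], [12, 26, 6], [0, 6, 6]].
Symmetric row and column elimination reduces H to a congruent diagonal form with pivots 6, 2, -12.
So there are 2 positive, 1 negative pivots.
H is indefinite, so the origin is a saddle point.

saddle point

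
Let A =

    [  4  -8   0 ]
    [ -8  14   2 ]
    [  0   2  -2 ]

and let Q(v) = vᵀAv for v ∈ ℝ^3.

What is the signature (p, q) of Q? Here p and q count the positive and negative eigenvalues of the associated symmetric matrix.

Applying the same elementary operations to the rows and columns of A produces a congruent diagonal matrix with entries 4, -2, 0.
So there are 1 positive, 1 negative, 1 zero pivots.

(1, 1)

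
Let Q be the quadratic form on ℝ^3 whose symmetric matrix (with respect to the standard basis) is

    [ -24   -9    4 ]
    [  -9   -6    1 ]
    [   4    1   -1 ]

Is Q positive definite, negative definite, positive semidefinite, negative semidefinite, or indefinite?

negative definite

Symmetric row and column elimination reduces A to a congruent diagonal form with pivots -24, -21/8, -5/21.
That gives 3 negative pivots.
Hence Q is negative definite.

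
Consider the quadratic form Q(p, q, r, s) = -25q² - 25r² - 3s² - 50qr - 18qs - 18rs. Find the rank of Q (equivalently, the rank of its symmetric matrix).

Write A = [[0, 0, 0, 0], [0, -25, -25, -9], [0, -25, -25, -9], [0, -9, -9, -3]].
Applying the same elementary operations to the rows and columns of A produces a congruent diagonal matrix with entries 0, -25, 0, 6/25.
Counting signs: 1 positive, 1 negative, 2 zero.
The rank is the number of nonzero pivots: 2.

2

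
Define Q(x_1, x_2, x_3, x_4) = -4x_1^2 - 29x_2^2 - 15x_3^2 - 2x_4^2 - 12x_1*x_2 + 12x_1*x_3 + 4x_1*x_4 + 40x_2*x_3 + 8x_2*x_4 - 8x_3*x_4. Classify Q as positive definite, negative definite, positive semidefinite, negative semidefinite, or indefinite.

indefinite

The symmetric matrix is A = [[-4, -6, 6, 2], [-6, -29, 20, 4], [6, 20, -15, -4], [2, 4, -4, -2]].
Congruent diagonalization of A (simultaneous row and column reduction) yields pivots -4, -20, 1/20, -5.
Counting signs: 1 positive, 3 negative.
Hence Q is indefinite.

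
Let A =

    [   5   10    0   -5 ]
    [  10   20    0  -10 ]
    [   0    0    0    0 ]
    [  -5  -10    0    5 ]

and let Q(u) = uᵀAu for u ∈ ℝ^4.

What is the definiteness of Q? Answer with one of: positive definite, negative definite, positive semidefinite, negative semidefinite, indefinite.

Applying the same elementary operations to the rows and columns of A produces a congruent diagonal matrix with entries 5, 0, 0, 0.
So there are 1 positive, 3 zero pivots.
Hence Q is positive semidefinite.

positive semidefinite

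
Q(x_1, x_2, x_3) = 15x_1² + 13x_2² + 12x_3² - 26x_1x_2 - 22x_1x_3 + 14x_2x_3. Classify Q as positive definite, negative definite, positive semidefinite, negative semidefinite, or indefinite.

The symmetric matrix of Q is A = [[15, -13, -11], [-13, 13, 7], [-11, 7, 12]].
Leading principal minors: Δ_1 = 15, Δ_2 = 26, Δ_3 = 6.
All leading principal minors are positive, so by Sylvester's criterion Q is positive definite.

positive definite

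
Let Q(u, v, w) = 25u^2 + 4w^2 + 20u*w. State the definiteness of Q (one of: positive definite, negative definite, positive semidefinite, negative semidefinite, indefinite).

The symmetric matrix is A = [[25, 0, 10], [0, 0, 0], [10, 0, 4]].
Symmetric row and column elimination reduces A to a congruent diagonal form with pivots 25, 0, 0.
So there are 1 positive, 2 zero pivots.
Hence Q is positive semidefinite.

positive semidefinite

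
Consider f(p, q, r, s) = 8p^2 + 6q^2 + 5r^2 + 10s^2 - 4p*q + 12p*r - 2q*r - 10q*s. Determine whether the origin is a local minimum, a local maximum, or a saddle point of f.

local minimum

The Hessian at the origin is H = [[16, -4, 12, 0], [-4, 12, -2, -10], [12, -2, 10, 0], [0, -10, 0, 20]].
Row-reducing H symmetrically gives the diagonal entries 16, 11, 10/11, 10.
Counting signs: 4 positive.
H is positive definite, so the origin is a strict local minimum.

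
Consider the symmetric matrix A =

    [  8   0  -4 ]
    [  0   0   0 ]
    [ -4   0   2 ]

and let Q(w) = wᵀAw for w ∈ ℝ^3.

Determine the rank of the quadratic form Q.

1

Row-reducing A symmetrically gives the diagonal entries 8, 0, 0.
That gives 1 positive, 2 zero pivots.
The rank is the number of nonzero pivots: 1.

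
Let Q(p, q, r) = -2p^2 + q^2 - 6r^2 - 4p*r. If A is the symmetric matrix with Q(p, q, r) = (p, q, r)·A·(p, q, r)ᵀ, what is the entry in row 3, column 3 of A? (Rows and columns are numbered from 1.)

-6

The coefficient of r^2 in Q is -6, and that is exactly A[3,3].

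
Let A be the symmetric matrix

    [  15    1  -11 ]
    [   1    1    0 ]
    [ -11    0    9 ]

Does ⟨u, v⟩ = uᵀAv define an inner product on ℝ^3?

Congruent diagonalization of A (simultaneous row and column reduction) yields pivots 15, 14/15, 5/14.
Counting signs: 3 positive.
Hence Q is positive definite.
⟨·,·⟩ is an inner product exactly when A is positive definite.

yes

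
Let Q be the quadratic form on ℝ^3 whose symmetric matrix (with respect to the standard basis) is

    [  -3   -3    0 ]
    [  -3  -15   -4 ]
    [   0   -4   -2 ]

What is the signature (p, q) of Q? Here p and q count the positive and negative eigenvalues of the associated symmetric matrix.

Row-reducing A symmetrically gives the diagonal entries -3, -12, -2/3.
So there are 3 negative pivots.

(0, 3)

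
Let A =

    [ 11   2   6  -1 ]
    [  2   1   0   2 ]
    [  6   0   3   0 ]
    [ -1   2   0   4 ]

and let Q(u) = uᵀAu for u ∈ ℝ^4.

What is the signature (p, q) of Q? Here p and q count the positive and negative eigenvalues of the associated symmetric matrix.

(3, 1)

Row-reducing A symmetrically gives the diagonal entries 11, 7/11, -15/7, 5.
Counting signs: 3 positive, 1 negative.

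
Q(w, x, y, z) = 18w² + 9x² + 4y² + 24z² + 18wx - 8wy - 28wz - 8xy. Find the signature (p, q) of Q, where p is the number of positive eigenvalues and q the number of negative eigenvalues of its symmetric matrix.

(4, 0)

The associated matrix is A = [[18, 9, -4, -14], [9, 9, -4, 0], [-4, -4, 4, 0], [-14, 0, 0, 24]].
An LDLᵀ factorisation of A has diagonal entries 18, 9/2, 20/9, 20/9.
Counting signs: 4 positive.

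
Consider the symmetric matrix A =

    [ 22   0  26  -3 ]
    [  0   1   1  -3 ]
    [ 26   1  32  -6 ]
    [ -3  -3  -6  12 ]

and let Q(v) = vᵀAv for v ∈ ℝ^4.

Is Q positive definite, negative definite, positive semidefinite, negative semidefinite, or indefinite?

positive definite

Leading principal minors: Δ_1 = 22, Δ_2 = 22, Δ_3 = 6, Δ_4 = 9.
All leading principal minors are positive, so by Sylvester's criterion Q is positive definite.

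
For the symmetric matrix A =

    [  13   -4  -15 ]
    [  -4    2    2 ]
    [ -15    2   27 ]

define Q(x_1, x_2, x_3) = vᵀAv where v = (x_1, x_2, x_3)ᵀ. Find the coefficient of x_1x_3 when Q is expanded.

The coefficient of x_1x_3 is A[1,3] + A[3,1] = 2·(-15) = -30.

-30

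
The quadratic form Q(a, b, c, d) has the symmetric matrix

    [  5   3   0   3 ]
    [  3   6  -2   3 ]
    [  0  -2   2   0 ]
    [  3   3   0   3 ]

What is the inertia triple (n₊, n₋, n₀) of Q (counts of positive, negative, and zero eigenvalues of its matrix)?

(4, 0, 0)

Applying the same elementary operations to the rows and columns of A produces a congruent diagonal matrix with entries 5, 21/5, 22/21, 6/11.
Counting signs: 4 positive.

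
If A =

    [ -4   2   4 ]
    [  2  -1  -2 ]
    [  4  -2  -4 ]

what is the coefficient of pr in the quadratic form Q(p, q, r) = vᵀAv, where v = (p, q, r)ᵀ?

The coefficient of pr is A[1,3] + A[3,1] = 2·4 = 8.

8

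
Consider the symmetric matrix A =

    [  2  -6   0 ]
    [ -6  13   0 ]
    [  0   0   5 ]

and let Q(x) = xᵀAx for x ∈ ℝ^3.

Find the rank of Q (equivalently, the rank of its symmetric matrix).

3

Row-reducing A symmetrically gives the diagonal entries 2, -5, 5.
So there are 2 positive, 1 negative pivots.
The rank is the number of nonzero pivots: 3.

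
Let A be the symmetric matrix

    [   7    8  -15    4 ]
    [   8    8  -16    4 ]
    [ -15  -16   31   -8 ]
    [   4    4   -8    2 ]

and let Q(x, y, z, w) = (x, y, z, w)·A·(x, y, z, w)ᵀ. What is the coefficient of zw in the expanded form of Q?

-16

The coefficient of zw is A[3,4] + A[4,3] = 2·(-8) = -16.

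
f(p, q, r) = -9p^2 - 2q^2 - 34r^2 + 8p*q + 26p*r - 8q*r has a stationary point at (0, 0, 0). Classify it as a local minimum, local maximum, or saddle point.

local maximum

The Hessian at the origin is H = [[-18, 8, 26], [8, -4, -8], [26, -8, -68]].
Congruent diagonalization of H (simultaneous row and column reduction) yields pivots -18, -4/9, -2.
That gives 3 negative pivots.
H is negative definite, so the origin is a strict local maximum.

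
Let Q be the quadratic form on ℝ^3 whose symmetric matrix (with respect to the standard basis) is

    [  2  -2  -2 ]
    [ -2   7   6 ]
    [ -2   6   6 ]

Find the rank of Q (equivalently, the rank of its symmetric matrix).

An LDLᵀ factorisation of A has diagonal entries 2, 5, 4/5.
Counting signs: 3 positive.
The rank is the number of nonzero pivots: 3.

3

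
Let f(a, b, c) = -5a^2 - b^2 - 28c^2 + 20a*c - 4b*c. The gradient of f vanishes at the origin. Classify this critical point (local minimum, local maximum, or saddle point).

The Hessian at the origin is H = [[-10, 0, 20], [0, -2, -4], [20, -4, -56]].
Applying the same elementary operations to the rows and columns of H produces a congruent diagonal matrix with entries -10, -2, -8.
Counting signs: 3 negative.
H is negative definite, so the origin is a strict local maximum.

local maximum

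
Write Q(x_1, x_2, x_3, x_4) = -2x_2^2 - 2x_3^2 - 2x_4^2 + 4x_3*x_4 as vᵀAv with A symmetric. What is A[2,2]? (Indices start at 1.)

-2

The coefficient of x_2^2 in Q is -2, and that is exactly A[2,2].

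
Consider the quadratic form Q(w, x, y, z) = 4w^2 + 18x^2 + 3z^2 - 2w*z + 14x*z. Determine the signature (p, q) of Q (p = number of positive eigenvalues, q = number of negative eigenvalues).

Write A = [[4, 0, 0, -1], [0, 18, 0, 7], [0, 0, 0, 0], [-1, 7, 0, 3]].
Congruent diagonalization of A (simultaneous row and column reduction) yields pivots 4, 18, 0, 1/36.
That gives 3 positive, 1 zero pivots.

(3, 0)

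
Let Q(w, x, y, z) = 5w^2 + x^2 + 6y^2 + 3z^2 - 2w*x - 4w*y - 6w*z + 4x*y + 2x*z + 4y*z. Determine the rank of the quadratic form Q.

Write A = [[5, -1, -2, -3], [-1, 1, 2, 1], [-2, 2, 6, 2], [-3, 1, 2, 3]].
Symmetric row and column elimination reduces A to a congruent diagonal form with pivots 5, 4/5, 2, 1.
So there are 4 positive pivots.
The rank is the number of nonzero pivots: 4.

4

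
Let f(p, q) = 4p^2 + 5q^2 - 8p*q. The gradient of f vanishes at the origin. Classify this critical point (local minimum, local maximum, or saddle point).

The Hessian at the origin is H = [[8, -8], [-8, 10]].
det H = 8·10 − (-8)² = 16 > 0 and H[1,1] = 8 > 0, so H is positive definite.
Therefore the origin is a local minimum.

local minimum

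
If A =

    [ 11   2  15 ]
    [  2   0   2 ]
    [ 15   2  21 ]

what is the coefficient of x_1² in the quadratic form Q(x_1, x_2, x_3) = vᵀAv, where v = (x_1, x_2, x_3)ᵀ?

The coefficient of x_1² is the diagonal entry A[1,1] = 11.

11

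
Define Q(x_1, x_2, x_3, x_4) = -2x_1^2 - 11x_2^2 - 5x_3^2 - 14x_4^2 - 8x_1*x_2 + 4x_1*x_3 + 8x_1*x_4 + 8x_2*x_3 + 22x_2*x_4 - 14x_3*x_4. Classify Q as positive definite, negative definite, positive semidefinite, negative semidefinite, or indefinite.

Write A = [[-2, -4, 2, 4], [-4, -11, 4, 11], [2, 4, -5, -7], [4, 11, -7, -14]].
Row-reducing A symmetrically gives the diagonal entries -2, -3, -3, 0.
That gives 3 negative, 1 zero pivots.
Hence Q is negative semidefinite.

negative semidefinite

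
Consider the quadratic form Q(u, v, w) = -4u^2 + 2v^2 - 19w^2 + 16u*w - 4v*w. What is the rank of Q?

3

The symmetric matrix is A = [[-4, 0, 8], [0, 2, -2], [8, -2, -19]].
Congruent diagonalization of A (simultaneous row and column reduction) yields pivots -4, 2, -5.
So there are 1 positive, 2 negative pivots.
The rank is the number of nonzero pivots: 3.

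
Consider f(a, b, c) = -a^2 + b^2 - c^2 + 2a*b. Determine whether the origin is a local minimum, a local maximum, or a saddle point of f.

saddle point

The Hessian at the origin is H = [[-2, 2, 0], [2, 2, 0], [0, 0, -2]].
Applying the same elementary operations to the rows and columns of H produces a congruent diagonal matrix with entries -2, 4, -2.
That gives 1 positive, 2 negative pivots.
H is indefinite, so the origin is a saddle point.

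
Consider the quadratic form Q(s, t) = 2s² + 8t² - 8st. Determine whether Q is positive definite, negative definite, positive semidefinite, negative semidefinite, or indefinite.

The associated matrix is A = [[2, -4], [-4, 8]].
Congruent diagonalization of A (simultaneous row and column reduction) yields pivots 2, 0.
So there are 1 positive, 1 zero pivots.
Hence Q is positive semidefinite.

positive semidefinite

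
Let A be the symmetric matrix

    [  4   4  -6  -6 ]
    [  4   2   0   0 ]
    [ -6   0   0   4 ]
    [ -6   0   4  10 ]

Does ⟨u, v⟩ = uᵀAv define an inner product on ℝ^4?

Row-reducing A symmetrically gives the diagonal entries 4, -2, 9, 2/9.
That gives 3 positive, 1 negative pivots.
Hence Q is indefinite.
⟨·,·⟩ is an inner product exactly when A is positive definite.

no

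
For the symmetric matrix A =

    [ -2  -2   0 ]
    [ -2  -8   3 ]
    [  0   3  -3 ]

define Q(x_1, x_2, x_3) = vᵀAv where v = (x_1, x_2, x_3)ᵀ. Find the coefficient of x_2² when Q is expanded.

-8

The coefficient of x_2² is the diagonal entry A[2,2] = -8.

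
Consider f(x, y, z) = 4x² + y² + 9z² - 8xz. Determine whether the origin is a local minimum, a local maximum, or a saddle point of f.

The Hessian at the origin is H = [[8, 0, -8], [0, 2, 0], [-8, 0, 18]].
Row-reducing H symmetrically gives the diagonal entries 8, 2, 10.
So there are 3 positive pivots.
H is positive definite, so the origin is a strict local minimum.

local minimum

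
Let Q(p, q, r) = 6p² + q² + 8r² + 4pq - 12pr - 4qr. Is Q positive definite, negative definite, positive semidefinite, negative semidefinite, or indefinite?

positive definite

The symmetric matrix of Q is A = [[6, 2, -6], [2, 1, -2], [-6, -2, 8]].
Leading principal minors: Δ_1 = 6, Δ_2 = 2, Δ_3 = 4.
All leading principal minors are positive, so by Sylvester's criterion Q is positive definite.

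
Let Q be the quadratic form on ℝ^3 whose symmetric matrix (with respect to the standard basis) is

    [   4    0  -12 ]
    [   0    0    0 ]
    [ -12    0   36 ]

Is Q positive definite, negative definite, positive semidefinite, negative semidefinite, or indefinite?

Symmetric row and column elimination reduces A to a congruent diagonal form with pivots 4, 0, 0.
That gives 1 positive, 2 zero pivots.
Hence Q is positive semidefinite.

positive semidefinite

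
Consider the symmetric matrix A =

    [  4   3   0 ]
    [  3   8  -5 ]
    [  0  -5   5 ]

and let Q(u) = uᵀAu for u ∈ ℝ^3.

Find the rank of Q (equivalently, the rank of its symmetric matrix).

Applying the same elementary operations to the rows and columns of A produces a congruent diagonal matrix with entries 4, 23/4, 15/23.
Counting signs: 3 positive.
The rank is the number of nonzero pivots: 3.

3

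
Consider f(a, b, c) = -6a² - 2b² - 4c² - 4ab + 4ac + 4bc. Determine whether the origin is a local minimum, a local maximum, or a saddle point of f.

The Hessian at the origin is H = [[-12, -4, 4], [-4, -4, 4], [4, 4, -8]].
Row-reducing H symmetrically gives the diagonal entries -12, -8/3, -4.
That gives 3 negative pivots.
H is negative definite, so the origin is a strict local maximum.

local maximum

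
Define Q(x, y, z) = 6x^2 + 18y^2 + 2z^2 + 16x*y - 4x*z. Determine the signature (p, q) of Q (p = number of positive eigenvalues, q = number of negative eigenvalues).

(3, 0)

The associated matrix is A = [[6, 8, -2], [8, 18, 0], [-2, 0, 2]].
Row-reducing A symmetrically gives the diagonal entries 6, 22/3, 4/11.
That gives 3 positive pivots.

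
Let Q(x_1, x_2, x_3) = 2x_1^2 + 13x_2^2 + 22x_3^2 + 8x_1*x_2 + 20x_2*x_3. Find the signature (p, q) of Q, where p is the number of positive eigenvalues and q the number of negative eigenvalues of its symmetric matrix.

The symmetric matrix is A = [[2, 4, 0], [4, 13, 10], [0, 10, 22]].
Applying the same elementary operations to the rows and columns of A produces a congruent diagonal matrix with entries 2, 5, 2.
So there are 3 positive pivots.

(3, 0)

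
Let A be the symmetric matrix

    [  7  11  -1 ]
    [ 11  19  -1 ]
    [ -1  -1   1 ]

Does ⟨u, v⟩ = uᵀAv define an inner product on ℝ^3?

Leading principal minors: Δ_1 = 7, Δ_2 = 12, Δ_3 = 8.
All leading principal minors are positive, so by Sylvester's criterion Q is positive definite.
⟨·,·⟩ is an inner product exactly when A is positive definite.

yes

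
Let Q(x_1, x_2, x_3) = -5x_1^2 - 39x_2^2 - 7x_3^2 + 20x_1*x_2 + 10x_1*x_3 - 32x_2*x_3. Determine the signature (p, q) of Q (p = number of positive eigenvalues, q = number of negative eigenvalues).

(0, 3)

The symmetric matrix is A = [[-5, 10, 5], [10, -39, -16], [5, -16, -7]].
Congruent diagonalization of A (simultaneous row and column reduction) yields pivots -5, -19, -2/19.
So there are 3 negative pivots.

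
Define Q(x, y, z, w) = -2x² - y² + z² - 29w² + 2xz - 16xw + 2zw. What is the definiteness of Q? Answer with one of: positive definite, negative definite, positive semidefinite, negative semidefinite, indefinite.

The symmetric matrix is A = [[-2, 0, 1, -8], [0, -1, 0, 0], [1, 0, 1, 1], [-8, 0, 1, -29]].
An LDLᵀ factorisation of A has diagonal entries -2, -1, 3/2, -3.
Counting signs: 1 positive, 3 negative.
Hence Q is indefinite.

indefinite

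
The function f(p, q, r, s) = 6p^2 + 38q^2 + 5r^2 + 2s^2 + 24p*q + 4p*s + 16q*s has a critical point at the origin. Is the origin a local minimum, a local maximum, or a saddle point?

The Hessian at the origin is H = [[12, 24, 0, 4], [24, 76, 0, 16], [0, 0, 10, 0], [4, 16, 0, 4]].
An LDLᵀ factorisation of H has diagonal entries 12, 28, 10, 8/21.
That gives 4 positive pivots.
H is positive definite, so the origin is a strict local minimum.

local minimum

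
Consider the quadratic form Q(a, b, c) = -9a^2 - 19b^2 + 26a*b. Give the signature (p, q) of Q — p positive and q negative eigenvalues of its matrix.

Write A = [[-9, 13, 0], [13, -19, 0], [0, 0, 0]].
Symmetric row and column elimination reduces A to a congruent diagonal form with pivots -9, -2/9, 0.
So there are 2 negative, 1 zero pivots.

(0, 2)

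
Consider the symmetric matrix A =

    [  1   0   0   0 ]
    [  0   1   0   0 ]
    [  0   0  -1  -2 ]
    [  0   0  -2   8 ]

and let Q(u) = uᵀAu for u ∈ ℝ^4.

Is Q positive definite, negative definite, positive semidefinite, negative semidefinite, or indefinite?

Congruent diagonalization of A (simultaneous row and column reduction) yields pivots 1, 1, -1, 12.
Counting signs: 3 positive, 1 negative.
Hence Q is indefinite.

indefinite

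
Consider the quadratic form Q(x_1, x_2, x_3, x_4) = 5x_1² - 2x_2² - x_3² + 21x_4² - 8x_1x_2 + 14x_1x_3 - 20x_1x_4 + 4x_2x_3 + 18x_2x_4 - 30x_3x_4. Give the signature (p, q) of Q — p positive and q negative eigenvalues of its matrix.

(3, 1)

The associated matrix is A = [[5, -4, 7, -10], [-4, -2, 2, 9], [7, 2, -1, -15], [-10, 9, -15, 21]].
Symmetric row and column elimination reduces A to a congruent diagonal form with pivots 5, -26/5, 4/13, 1/2.
So there are 3 positive, 1 negative pivots.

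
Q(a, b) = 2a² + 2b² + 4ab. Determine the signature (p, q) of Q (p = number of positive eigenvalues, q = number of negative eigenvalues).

(1, 0)

The symmetric matrix is A = [[2, 2], [2, 2]].
Applying the same elementary operations to the rows and columns of A produces a congruent diagonal matrix with entries 2, 0.
So there are 1 positive, 1 zero pivots.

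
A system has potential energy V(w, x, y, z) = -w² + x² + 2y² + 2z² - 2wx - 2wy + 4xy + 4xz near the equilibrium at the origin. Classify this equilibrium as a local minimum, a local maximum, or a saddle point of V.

The Hessian at the origin is H = [[-2, -2, -2, 0], [-2, 2, 4, 4], [-2, 4, 4, 0], [0, 4, 0, 4]].
Row-reducing H symmetrically gives the diagonal entries -2, 4, -3, 12.
So there are 2 positive, 2 negative pivots.
H is indefinite, so the origin is a saddle point.

saddle point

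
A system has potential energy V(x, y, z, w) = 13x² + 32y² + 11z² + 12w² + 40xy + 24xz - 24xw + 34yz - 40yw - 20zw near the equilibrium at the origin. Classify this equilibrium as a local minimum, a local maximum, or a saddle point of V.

The Hessian at the origin is H = [[26, 40, 24, -24], [40, 64, 34, -40], [24, 34, 22, -20], [-24, -40, -20, 24]].
Symmetric row and column elimination reduces H to a congruent diagonal form with pivots 26, 32/13, -29/8, -40/29.
So there are 2 positive, 2 negative pivots.
H is indefinite, so the origin is a saddle point.

saddle point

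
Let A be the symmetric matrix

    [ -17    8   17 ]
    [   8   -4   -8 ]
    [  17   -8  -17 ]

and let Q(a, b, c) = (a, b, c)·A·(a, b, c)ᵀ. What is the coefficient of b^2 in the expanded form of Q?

-4

The coefficient of b^2 is the diagonal entry A[2,2] = -4.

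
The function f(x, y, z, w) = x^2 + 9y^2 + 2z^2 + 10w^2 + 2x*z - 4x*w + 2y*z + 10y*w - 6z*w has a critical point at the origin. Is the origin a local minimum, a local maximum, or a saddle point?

The Hessian at the origin is H = [[2, 0, 2, -4], [0, 18, 2, 10], [2, 2, 4, -6], [-4, 10, -6, 20]].
Congruent diagonalization of H (simultaneous row and column reduction) yields pivots 2, 18, 16/9, 1.
That gives 4 positive pivots.
H is positive definite, so the origin is a strict local minimum.

local minimum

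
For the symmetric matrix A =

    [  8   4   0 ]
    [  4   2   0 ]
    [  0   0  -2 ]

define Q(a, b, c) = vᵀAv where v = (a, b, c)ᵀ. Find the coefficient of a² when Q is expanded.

The coefficient of a² is the diagonal entry A[1,1] = 8.

8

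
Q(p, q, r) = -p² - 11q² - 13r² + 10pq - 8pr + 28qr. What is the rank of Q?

3

Write A = [[-1, 5, -4], [5, -11, 14], [-4, 14, -13]].
Congruent diagonalization of A (simultaneous row and column reduction) yields pivots -1, 14, 3/7.
So there are 2 positive, 1 negative pivots.
The rank is the number of nonzero pivots: 3.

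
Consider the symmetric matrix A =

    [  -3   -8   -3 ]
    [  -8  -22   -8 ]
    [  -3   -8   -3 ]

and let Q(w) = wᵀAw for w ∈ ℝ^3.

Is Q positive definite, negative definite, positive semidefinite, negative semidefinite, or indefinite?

Row-reducing A symmetrically gives the diagonal entries -3, -2/3, 0.
That gives 2 negative, 1 zero pivots.
Hence Q is negative semidefinite.

negative semidefinite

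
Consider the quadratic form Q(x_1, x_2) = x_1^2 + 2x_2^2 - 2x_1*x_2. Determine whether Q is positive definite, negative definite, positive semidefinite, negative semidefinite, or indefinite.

positive definite

The symmetric matrix of Q is A = [[1, -1], [-1, 2]].
Leading principal minors: Δ_1 = 1, Δ_2 = 1.
All leading principal minors are positive, so by Sylvester's criterion Q is positive definite.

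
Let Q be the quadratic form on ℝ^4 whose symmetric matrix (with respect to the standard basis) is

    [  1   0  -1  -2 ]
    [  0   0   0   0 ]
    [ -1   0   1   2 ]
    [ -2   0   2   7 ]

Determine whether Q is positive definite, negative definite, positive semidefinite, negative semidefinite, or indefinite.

Row-reducing A symmetrically gives the diagonal entries 1, 0, 0, 3.
Counting signs: 2 positive, 2 zero.
Hence Q is positive semidefinite.

positive semidefinite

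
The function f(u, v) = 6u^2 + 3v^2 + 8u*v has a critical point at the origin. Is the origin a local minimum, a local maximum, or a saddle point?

local minimum

The Hessian at the origin is H = [[12, 8], [8, 6]].
det H = 12·6 − (8)² = 8 > 0 and H[1,1] = 12 > 0, so H is positive definite.
Therefore the origin is a local minimum.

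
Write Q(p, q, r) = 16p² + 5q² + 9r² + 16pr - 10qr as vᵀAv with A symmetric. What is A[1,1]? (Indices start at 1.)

The coefficient of p² in Q is 16, and that is exactly A[1,1].

16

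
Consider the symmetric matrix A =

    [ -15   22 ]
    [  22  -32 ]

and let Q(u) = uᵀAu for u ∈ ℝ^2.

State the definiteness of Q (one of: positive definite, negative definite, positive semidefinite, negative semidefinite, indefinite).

indefinite

For the 2×2 matrix [[-15, 22], [22, -32]]: det = -15·-32 − (22)² = -4, trace = -47.
det < 0 so the eigenvalues have opposite signs; the form is indefinite.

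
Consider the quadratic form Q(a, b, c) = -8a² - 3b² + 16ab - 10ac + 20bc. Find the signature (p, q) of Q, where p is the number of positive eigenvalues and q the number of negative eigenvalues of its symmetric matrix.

(1, 2)

The symmetric matrix is A = [[-8, 8, -5], [8, -3, 10], [-5, 10, 0]].
Applying the same elementary operations to the rows and columns of A produces a congruent diagonal matrix with entries -8, 5, -15/8.
So there are 1 positive, 2 negative pivots.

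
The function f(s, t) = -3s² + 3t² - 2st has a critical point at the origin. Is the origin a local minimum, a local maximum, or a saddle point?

The Hessian at the origin is H = [[-6, -2], [-2, 6]].
det H = -6·6 − (-2)² = -40 < 0, so H is indefinite.
Therefore the origin is a saddle point.

saddle point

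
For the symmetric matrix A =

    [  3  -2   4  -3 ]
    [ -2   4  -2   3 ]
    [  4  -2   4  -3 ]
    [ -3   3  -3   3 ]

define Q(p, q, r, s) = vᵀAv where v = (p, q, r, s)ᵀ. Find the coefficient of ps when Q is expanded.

The coefficient of ps is A[1,4] + A[4,1] = 2·(-3) = -6.

-6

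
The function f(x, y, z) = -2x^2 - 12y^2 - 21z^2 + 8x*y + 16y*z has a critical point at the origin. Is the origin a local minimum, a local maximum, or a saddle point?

The Hessian at the origin is H = [[-4, 8, 0], [8, -24, 16], [0, 16, -42]].
An LDLᵀ factorisation of H has diagonal entries -4, -8, -10.
That gives 3 negative pivots.
H is negative definite, so the origin is a strict local maximum.

local maximum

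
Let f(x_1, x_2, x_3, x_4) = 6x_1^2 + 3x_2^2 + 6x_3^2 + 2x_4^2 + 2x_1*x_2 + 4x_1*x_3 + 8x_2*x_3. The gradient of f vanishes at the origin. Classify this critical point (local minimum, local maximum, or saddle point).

local minimum

The Hessian at the origin is H = [[12, 2, 4, 0], [2, 6, 8, 0], [4, 8, 12, 0], [0, 0, 0, 4]].
An LDLᵀ factorisation of H has diagonal entries 12, 17/3, 20/17, 4.
Counting signs: 4 positive.
H is positive definite, so the origin is a strict local minimum.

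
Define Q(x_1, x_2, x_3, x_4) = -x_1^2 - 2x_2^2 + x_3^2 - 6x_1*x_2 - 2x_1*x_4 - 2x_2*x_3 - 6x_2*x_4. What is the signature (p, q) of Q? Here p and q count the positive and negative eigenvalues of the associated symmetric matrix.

The associated matrix is A = [[-1, -3, 0, -1], [-3, -2, -1, -3], [0, -1, 1, 0], [-1, -3, 0, 0]].
Congruent diagonalization of A (simultaneous row and column reduction) yields pivots -1, 7, 6/7, 1.
That gives 3 positive, 1 negative pivots.

(3, 1)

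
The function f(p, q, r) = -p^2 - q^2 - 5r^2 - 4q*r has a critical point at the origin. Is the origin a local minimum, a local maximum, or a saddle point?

The Hessian at the origin is H = [[-2, 0, 0], [0, -2, -4], [0, -4, -10]].
Symmetric row and column elimination reduces H to a congruent diagonal form with pivots -2, -2, -2.
So there are 3 negative pivots.
H is negative definite, so the origin is a strict local maximum.

local maximum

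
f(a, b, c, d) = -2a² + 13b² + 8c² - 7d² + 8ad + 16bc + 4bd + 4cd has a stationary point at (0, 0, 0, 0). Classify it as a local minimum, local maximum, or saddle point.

The Hessian at the origin is H = [[-4, 0, 0, 8], [0, 26, 16, 4], [0, 16, 16, 4], [8, 4, 4, -14]].
Applying the same elementary operations to the rows and columns of H produces a congruent diagonal matrix with entries -4, 26, 80/13, 1.
Counting signs: 3 positive, 1 negative.
H is indefinite, so the origin is a saddle point.

saddle point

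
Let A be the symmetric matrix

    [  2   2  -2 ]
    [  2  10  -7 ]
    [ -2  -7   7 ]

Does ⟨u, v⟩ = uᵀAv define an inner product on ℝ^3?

yes

Row-reducing A symmetrically gives the diagonal entries 2, 8, 15/8.
So there are 3 positive pivots.
Hence Q is positive definite.
⟨·,·⟩ is an inner product exactly when A is positive definite.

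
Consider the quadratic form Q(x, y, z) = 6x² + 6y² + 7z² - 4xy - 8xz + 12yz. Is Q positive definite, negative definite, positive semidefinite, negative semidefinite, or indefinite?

positive definite

The symmetric matrix of Q is A = [[6, -2, -4], [-2, 6, 6], [-4, 6, 7]].
Leading principal minors: Δ_1 = 6, Δ_2 = 32, Δ_3 = 8.
All leading principal minors are positive, so by Sylvester's criterion Q is positive definite.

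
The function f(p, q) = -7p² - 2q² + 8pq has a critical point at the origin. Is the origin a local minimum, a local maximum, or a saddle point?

The Hessian at the origin is H = [[-14, 8], [8, -4]].
det H = -14·-4 − (8)² = -8 < 0, so H is indefinite.
Therefore the origin is a saddle point.

saddle point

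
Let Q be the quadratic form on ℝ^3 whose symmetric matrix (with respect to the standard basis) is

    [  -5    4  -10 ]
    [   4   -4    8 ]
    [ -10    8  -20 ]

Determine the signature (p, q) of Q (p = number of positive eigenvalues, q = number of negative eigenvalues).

(0, 2)

Applying the same elementary operations to the rows and columns of A produces a congruent diagonal matrix with entries -5, -4/5, 0.
Counting signs: 2 negative, 1 zero.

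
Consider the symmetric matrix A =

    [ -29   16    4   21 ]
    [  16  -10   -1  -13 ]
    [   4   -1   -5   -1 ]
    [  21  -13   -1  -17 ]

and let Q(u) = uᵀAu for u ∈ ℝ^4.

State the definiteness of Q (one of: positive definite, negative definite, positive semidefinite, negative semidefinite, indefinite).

negative definite

Leading principal minors: Δ_1 = -29, Δ_2 = 34, Δ_3 = -109, Δ_4 = 3.
The signs alternate starting with Δ_1 < 0, so by Sylvester's criterion Q is negative definite.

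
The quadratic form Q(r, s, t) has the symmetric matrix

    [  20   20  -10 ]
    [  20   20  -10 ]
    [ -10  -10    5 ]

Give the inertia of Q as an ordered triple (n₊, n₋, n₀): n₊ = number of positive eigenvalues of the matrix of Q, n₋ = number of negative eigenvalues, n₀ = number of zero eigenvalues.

Symmetric row and column elimination reduces A to a congruent diagonal form with pivots 20, 0, 0.
Counting signs: 1 positive, 2 zero.

(1, 0, 2)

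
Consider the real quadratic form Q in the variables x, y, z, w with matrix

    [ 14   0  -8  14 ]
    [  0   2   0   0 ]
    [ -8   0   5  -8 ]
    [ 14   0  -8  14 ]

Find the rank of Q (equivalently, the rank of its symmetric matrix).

3

Row-reducing A symmetrically gives the diagonal entries 14, 2, 3/7, 0.
Counting signs: 3 positive, 1 zero.
The rank is the number of nonzero pivots: 3.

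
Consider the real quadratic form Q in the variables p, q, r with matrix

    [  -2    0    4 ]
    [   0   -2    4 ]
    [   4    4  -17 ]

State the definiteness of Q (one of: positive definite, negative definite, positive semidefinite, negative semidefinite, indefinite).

negative definite

Symmetric row and column elimination reduces A to a congruent diagonal form with pivots -2, -2, -1.
Counting signs: 3 negative.
Hence Q is negative definite.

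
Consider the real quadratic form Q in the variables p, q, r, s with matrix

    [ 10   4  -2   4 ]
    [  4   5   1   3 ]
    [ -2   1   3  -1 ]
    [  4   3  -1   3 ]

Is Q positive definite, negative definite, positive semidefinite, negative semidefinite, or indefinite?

Row-reducing A symmetrically gives the diagonal entries 10, 17/5, 28/17, 2/7.
That gives 4 positive pivots.
Hence Q is positive definite.

positive definite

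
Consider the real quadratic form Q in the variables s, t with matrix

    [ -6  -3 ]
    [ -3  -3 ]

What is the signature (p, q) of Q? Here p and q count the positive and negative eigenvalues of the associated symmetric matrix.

(0, 2)

An LDLᵀ factorisation of A has diagonal entries -6, -3/2.
That gives 2 negative pivots.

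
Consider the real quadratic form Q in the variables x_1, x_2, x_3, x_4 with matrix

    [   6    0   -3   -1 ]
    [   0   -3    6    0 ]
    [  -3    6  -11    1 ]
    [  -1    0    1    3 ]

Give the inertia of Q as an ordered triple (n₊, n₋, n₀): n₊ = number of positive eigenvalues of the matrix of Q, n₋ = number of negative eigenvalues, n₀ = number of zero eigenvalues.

(2, 2, 0)

Symmetric row and column elimination reduces A to a congruent diagonal form with pivots 6, -3, -1/2, 10/3.
So there are 2 positive, 2 negative pivots.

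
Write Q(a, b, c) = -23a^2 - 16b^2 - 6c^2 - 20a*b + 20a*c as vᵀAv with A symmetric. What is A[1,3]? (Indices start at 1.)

The coefficient of a·c in Q is 20. For a symmetric A this equals A[1,3] + A[3,1] = 2·A[1,3].
So A[1,3] = 20/2 = 10.

10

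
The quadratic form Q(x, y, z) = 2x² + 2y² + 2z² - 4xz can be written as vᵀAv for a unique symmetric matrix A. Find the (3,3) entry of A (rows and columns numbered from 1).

The coefficient of z² in Q is 2, and that is exactly A[3,3].

2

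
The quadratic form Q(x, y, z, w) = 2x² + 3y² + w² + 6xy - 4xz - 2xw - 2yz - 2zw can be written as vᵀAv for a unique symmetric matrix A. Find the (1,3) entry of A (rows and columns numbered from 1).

-2

The coefficient of x·z in Q is -4. For a symmetric A this equals A[1,3] + A[3,1] = 2·A[1,3].
So A[1,3] = -4/2 = -2.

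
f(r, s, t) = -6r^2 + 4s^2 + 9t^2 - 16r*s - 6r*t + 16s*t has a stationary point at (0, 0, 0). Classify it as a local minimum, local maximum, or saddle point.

saddle point

The Hessian at the origin is H = [[-12, -16, -6], [-16, 8, 16], [-6, 16, 18]].
Symmetric row and column elimination reduces H to a congruent diagonal form with pivots -12, 88/3, 15/11.
Counting signs: 2 positive, 1 negative.
H is indefinite, so the origin is a saddle point.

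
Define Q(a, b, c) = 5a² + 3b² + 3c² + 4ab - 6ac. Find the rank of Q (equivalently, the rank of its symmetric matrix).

The associated matrix is A = [[5, 2, -3], [2, 3, 0], [-3, 0, 3]].
Symmetric row and column elimination reduces A to a congruent diagonal form with pivots 5, 11/5, 6/11.
Counting signs: 3 positive.
The rank is the number of nonzero pivots: 3.

3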